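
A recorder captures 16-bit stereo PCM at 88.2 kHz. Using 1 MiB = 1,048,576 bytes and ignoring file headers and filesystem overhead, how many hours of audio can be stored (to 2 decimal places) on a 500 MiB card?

Uncompressed byte rate = 88,200 × 2 × 2 = 352,800 bytes/s.
Capacity = 500 × 1,048,576 = 524,288,000 bytes.
524,288,000 / 352,800 ≈ 1486.08 s → 0.41 hours.

0.41 hours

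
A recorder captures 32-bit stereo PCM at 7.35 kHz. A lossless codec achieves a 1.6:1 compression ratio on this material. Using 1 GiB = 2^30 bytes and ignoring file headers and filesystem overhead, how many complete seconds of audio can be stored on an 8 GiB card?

233,739 seconds

Uncompressed byte rate = 7,350 × 4 × 2 = 58,800 bytes/s.
After 1.6:1 compression, effective rate ≈ 36750 bytes/s.
Capacity = 8 × 1,073,741,824 = 8,589,934,592 bytes.
8,589,934,592 / effective rate ≈ 233739.72 s → 233,739 seconds.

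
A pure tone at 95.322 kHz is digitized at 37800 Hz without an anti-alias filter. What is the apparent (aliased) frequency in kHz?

18.078 kHz

Nyquist = 37,800/2 = 18,900 Hz; 95,322 Hz exceeds it.
Alias = |95,322 − 3×37,800| = |95,322 − 113,400| = 18,078 Hz = 18.078 kHz.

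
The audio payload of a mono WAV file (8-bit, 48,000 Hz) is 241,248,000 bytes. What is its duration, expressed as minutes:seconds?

83:46

Byte rate = 48,000 × 1 × 1 = 48,000 bytes/s.
Duration = 241,248,000 / 48,000 = 5,026 s.
5,026 s = 83:46.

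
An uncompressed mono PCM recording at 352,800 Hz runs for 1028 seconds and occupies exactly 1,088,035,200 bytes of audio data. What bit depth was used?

Bytes per sample = 1,088,035,200 / (352,800 × 1,028 × 1) = 1,088,035,200 / 362,678,400 = 3.
Bit depth = 3 × 8 = 24 bits.

24 bits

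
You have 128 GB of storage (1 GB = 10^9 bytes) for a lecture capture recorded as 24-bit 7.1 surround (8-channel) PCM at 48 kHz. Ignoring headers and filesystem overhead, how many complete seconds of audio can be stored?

Uncompressed byte rate = 48,000 × 3 × 8 = 1,152,000 bytes/s.
Capacity = 128 × 1,000,000,000 = 128,000,000,000 bytes.
128,000,000,000 / 1,152,000 ≈ 111111.11 s → 111,111 seconds.

111,111 seconds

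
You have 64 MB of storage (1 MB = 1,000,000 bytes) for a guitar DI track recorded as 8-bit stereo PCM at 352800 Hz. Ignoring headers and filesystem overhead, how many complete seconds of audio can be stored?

90 seconds

Uncompressed byte rate = 352,800 × 1 × 2 = 705,600 bytes/s.
Capacity = 64 × 1,000,000 = 64,000,000 bytes.
64,000,000 / 705,600 ≈ 90.7 s → 90 seconds.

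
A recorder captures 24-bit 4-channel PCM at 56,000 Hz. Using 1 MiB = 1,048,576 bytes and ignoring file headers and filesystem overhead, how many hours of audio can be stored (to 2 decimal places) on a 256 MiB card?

0.11 hours

Uncompressed byte rate = 56,000 × 3 × 4 = 672,000 bytes/s.
Capacity = 256 × 1,048,576 = 268,435,456 bytes.
268,435,456 / 672,000 ≈ 399.46 s → 0.11 hours.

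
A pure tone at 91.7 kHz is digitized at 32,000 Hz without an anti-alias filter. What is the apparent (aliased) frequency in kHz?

Nyquist = 32,000/2 = 16,000 Hz; 91,700 Hz exceeds it.
Alias = |91,700 − 3×32,000| = |91,700 − 96,000| = 4,300 Hz = 4.3 kHz.

4.3 kHz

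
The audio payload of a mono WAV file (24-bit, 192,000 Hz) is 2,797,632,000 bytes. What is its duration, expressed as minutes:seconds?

80:57

Byte rate = 192,000 × 3 × 1 = 576,000 bytes/s.
Duration = 2,797,632,000 / 576,000 = 4,857 s.
4,857 s = 80:57.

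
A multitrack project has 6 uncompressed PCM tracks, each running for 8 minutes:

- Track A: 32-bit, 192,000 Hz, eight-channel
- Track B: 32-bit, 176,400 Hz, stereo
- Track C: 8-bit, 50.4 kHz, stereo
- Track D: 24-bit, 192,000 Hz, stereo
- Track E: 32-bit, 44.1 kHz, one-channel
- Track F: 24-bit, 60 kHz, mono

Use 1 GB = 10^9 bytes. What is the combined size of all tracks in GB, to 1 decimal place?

8 minutes = 480 s.
Track A: 192,000 × 480 × 4 × 8 = 2,949,120,000 bytes.
Track B: 176,400 × 480 × 4 × 2 = 677,376,000 bytes.
Track C: 50,400 × 480 × 1 × 2 = 48,384,000 bytes.
Track D: 192,000 × 480 × 3 × 2 = 552,960,000 bytes.
Track E: 44,100 × 480 × 4 × 1 = 84,672,000 bytes.
Track F: 60,000 × 480 × 3 × 1 = 86,400,000 bytes.
Total = 4,398,912,000 bytes = 4.4 GB.

4.4 GB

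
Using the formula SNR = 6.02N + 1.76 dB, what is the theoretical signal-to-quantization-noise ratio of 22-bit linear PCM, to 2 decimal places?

6.02 × 22 + 1.76 = 134.20 dB.

134.20 dB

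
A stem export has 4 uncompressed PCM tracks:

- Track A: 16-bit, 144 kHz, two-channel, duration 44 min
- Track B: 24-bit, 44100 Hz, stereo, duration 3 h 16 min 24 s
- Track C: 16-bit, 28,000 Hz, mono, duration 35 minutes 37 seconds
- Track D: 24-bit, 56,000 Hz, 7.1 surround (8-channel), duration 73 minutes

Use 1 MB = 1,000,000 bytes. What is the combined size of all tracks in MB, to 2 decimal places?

10645.08 MB

Track A: 44 min = 2,640 s; 144,000 × 2,640 × 2 × 2 = 1,520,640,000 bytes.
Track B: 3 h 16 min 24 s = 11,784 s; 44,100 × 11,784 × 3 × 2 = 3,118,046,400 bytes.
Track C: 35 minutes 37 seconds = 2,137 s; 28,000 × 2,137 × 2 × 1 = 119,672,000 bytes.
Track D: 73 minutes = 4,380 s; 56,000 × 4,380 × 3 × 8 = 5,886,720,000 bytes.
Total = 10,645,078,400 bytes = 10645.08 MB.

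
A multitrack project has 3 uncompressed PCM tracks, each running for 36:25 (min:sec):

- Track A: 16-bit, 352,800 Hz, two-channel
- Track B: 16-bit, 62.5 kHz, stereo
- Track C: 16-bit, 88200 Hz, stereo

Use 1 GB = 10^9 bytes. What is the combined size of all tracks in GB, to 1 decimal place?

36:25 (min:sec) = 2,185 s.
Track A: 352,800 × 2,185 × 2 × 2 = 3,083,472,000 bytes.
Track B: 62,500 × 2,185 × 2 × 2 = 546,250,000 bytes.
Track C: 88,200 × 2,185 × 2 × 2 = 770,868,000 bytes.
Total = 4,400,590,000 bytes = 4.4 GB.

4.4 GB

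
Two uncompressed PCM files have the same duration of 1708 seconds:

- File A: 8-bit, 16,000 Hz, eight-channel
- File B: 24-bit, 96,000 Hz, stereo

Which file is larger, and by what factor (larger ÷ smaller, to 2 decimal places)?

File B, by a factor of 4.50

File A: 16,000 × 1 × 8 = 128,000 bytes/s.
File B: 96,000 × 3 × 2 = 576,000 bytes/s.
File B is larger; ratio = 983,808,000 / 218,624,000 = 4.50.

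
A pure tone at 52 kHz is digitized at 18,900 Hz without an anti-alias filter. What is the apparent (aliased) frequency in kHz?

4.7 kHz

Nyquist = 18,900/2 = 9,450 Hz; 52,000 Hz exceeds it.
Alias = |52,000 − 3×18,900| = |52,000 − 56,700| = 4,700 Hz = 4.7 kHz.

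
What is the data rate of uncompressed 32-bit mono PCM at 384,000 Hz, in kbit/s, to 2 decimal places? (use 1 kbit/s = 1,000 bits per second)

12288.00 kbit/s

Bit rate = 384,000 × 32 × 1 = 12,288,000 bits/s.
= 12288.00 kbit/s.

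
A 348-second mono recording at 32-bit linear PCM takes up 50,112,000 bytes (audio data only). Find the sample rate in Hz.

Bytes = sample_rate × seconds × bytes_per_sample × channels.
sample_rate = 50,112,000 / (348 × 4 × 1) = 50,112,000 / 1,392 = 36,000 Hz.

36,000 Hz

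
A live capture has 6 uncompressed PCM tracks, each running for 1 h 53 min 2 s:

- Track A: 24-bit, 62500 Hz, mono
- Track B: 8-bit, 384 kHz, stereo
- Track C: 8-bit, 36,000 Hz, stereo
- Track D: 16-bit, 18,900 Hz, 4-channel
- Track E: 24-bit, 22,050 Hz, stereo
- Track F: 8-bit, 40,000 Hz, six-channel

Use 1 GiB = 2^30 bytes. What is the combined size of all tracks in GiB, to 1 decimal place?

1 h 53 min 2 s = 6,782 s.
Track A: 62,500 × 6,782 × 3 × 1 = 1,271,625,000 bytes.
Track B: 384,000 × 6,782 × 1 × 2 = 5,208,576,000 bytes.
Track C: 36,000 × 6,782 × 1 × 2 = 488,304,000 bytes.
Track D: 18,900 × 6,782 × 2 × 4 = 1,025,438,400 bytes.
Track E: 22,050 × 6,782 × 3 × 2 = 897,258,600 bytes.
Track F: 40,000 × 6,782 × 1 × 6 = 1,627,680,000 bytes.
Total = 10,518,882,000 bytes = 9.8 GiB.

9.8 GiB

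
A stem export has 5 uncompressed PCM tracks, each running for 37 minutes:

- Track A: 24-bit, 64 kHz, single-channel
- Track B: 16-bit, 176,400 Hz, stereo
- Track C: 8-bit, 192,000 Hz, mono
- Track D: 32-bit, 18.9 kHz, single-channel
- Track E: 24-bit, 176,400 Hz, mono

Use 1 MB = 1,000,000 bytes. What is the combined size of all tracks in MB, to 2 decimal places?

3761.57 MB

37 minutes = 2,220 s.
Track A: 64,000 × 2,220 × 3 × 1 = 426,240,000 bytes.
Track B: 176,400 × 2,220 × 2 × 2 = 1,566,432,000 bytes.
Track C: 192,000 × 2,220 × 1 × 1 = 426,240,000 bytes.
Track D: 18,900 × 2,220 × 4 × 1 = 167,832,000 bytes.
Track E: 176,400 × 2,220 × 3 × 1 = 1,174,824,000 bytes.
Total = 3,761,568,000 bytes = 3761.57 MB.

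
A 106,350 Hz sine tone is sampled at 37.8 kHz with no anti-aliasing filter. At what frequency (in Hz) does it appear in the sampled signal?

7,050 Hz

Nyquist = 37,800/2 = 18,900 Hz; 106,350 Hz exceeds it.
Alias = |106,350 − 3×37,800| = |106,350 − 113,400| = 7,050 Hz.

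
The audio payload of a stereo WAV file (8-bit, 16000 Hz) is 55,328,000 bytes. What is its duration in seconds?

1,729 seconds

Byte rate = 16,000 × 1 × 2 = 32,000 bytes/s.
Duration = 55,328,000 / 32,000 = 1,729 s.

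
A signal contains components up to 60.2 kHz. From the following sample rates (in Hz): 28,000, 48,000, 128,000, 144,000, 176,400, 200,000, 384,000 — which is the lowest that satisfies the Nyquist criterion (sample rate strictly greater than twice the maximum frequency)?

Need sample rate > 2 × 60,200 = 120,400 Hz.
Lowest listed rate above 120,400 Hz is 128,000 Hz.

128,000 Hz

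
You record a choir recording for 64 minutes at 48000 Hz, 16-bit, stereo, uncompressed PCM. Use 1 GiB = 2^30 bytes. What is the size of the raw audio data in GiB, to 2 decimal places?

0.69 GiB

Duration = 64 minutes = 3,840 s.
Bytes = 48,000 samples/s × 3,840 s × 2 bytes/sample × 2 ch = 737,280,000 bytes.
737,280,000 / 1,073,741,824 = 0.69 GiB.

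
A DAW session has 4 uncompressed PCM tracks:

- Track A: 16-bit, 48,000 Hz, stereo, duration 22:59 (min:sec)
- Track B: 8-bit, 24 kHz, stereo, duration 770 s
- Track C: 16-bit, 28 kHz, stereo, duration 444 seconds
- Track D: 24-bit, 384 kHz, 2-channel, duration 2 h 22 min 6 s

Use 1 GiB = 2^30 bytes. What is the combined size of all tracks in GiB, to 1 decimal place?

18.6 GiB

Track A: 22:59 (min:sec) = 1,379 s; 48,000 × 1,379 × 2 × 2 = 264,768,000 bytes.
Track B: 24,000 × 770 × 1 × 2 = 36,960,000 bytes.
Track C: 28,000 × 444 × 2 × 2 = 49,728,000 bytes.
Track D: 2 h 22 min 6 s = 8,526 s; 384,000 × 8,526 × 3 × 2 = 19,643,904,000 bytes.
Total = 19,995,360,000 bytes = 18.6 GiB.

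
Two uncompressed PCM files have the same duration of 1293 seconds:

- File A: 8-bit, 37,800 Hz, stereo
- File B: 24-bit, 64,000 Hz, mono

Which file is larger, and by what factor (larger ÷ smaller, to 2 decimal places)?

File A: 37,800 × 1 × 2 = 75,600 bytes/s.
File B: 64,000 × 3 × 1 = 192,000 bytes/s.
File B is larger; ratio = 248,256,000 / 97,750,800 = 2.54.

File B, by a factor of 2.54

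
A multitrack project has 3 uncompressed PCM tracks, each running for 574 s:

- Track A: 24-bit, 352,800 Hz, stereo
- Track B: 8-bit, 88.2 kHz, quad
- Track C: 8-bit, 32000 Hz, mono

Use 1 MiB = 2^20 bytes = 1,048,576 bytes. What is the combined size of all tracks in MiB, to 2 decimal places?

1369.40 MiB

Track A: 352,800 × 574 × 3 × 2 = 1,215,043,200 bytes.
Track B: 88,200 × 574 × 1 × 4 = 202,507,200 bytes.
Track C: 32,000 × 574 × 1 × 1 = 18,368,000 bytes.
Total = 1,435,918,400 bytes = 1369.40 MiB.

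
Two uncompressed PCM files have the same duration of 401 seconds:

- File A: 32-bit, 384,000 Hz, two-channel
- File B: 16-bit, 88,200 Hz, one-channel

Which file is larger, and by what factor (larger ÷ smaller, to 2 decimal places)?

File A, by a factor of 17.41

File A: 384,000 × 4 × 2 = 3,072,000 bytes/s.
File B: 88,200 × 2 × 1 = 176,400 bytes/s.
File A is larger; ratio = 1,231,872,000 / 70,736,400 = 17.41.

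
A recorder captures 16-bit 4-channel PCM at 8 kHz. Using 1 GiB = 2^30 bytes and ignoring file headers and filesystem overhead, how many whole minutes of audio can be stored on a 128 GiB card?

Uncompressed byte rate = 8,000 × 2 × 4 = 64,000 bytes/s.
Capacity = 128 × 1,073,741,824 = 137,438,953,472 bytes.
137,438,953,472 / 64,000 ≈ 2147483.65 s → 35,791 minutes.

35,791 minutes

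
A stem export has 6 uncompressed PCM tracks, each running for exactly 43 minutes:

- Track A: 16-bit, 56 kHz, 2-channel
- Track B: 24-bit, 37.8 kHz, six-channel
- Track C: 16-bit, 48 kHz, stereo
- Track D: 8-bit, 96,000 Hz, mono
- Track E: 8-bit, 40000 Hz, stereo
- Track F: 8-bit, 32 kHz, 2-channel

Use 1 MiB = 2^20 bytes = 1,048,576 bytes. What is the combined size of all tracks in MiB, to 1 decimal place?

exactly 43 minutes = 2,580 s.
Track A: 56,000 × 2,580 × 2 × 2 = 577,920,000 bytes.
Track B: 37,800 × 2,580 × 3 × 6 = 1,755,432,000 bytes.
Track C: 48,000 × 2,580 × 2 × 2 = 495,360,000 bytes.
Track D: 96,000 × 2,580 × 1 × 1 = 247,680,000 bytes.
Track E: 40,000 × 2,580 × 1 × 2 = 206,400,000 bytes.
Track F: 32,000 × 2,580 × 1 × 2 = 165,120,000 bytes.
Total = 3,447,912,000 bytes = 3288.2 MiB.

3288.2 MiB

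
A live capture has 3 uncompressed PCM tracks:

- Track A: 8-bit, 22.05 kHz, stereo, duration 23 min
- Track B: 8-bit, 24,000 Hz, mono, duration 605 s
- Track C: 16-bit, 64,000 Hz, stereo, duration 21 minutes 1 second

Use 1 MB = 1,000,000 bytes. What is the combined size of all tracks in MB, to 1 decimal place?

Track A: 23 min = 1,380 s; 22,050 × 1,380 × 1 × 2 = 60,858,000 bytes.
Track B: 24,000 × 605 × 1 × 1 = 14,520,000 bytes.
Track C: 21 minutes 1 second = 1,261 s; 64,000 × 1,261 × 2 × 2 = 322,816,000 bytes.
Total = 398,194,000 bytes = 398.2 MB.

398.2 MB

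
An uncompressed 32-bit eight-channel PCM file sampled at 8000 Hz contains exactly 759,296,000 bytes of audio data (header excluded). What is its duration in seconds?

Byte rate = 8,000 × 4 × 8 = 256,000 bytes/s.
Duration = 759,296,000 / 256,000 = 2,966 s.

2,966 seconds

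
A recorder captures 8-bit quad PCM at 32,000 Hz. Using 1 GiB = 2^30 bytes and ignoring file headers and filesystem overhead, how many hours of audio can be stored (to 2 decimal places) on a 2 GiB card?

Uncompressed byte rate = 32,000 × 1 × 4 = 128,000 bytes/s.
Capacity = 2 × 1,073,741,824 = 2,147,483,648 bytes.
2,147,483,648 / 128,000 ≈ 16777.22 s → 4.66 hours.

4.66 hours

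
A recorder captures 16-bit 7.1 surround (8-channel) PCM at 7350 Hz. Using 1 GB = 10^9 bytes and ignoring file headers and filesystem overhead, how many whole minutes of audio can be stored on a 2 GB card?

Uncompressed byte rate = 7,350 × 2 × 8 = 117,600 bytes/s.
Capacity = 2 × 1,000,000,000 = 2,000,000,000 bytes.
2,000,000,000 / 117,600 ≈ 17006.8 s → 283 minutes.

283 minutes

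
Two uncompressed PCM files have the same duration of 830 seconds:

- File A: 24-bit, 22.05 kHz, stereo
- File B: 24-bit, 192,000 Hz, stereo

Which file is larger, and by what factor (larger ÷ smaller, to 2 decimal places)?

File A: 22,050 × 3 × 2 = 132,300 bytes/s.
File B: 192,000 × 3 × 2 = 1,152,000 bytes/s.
File B is larger; ratio = 956,160,000 / 109,809,000 = 8.71.

File B, by a factor of 8.71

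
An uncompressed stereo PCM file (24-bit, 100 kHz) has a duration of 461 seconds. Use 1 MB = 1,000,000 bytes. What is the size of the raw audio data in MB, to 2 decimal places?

Bytes = 100,000 samples/s × 461 s × 3 bytes/sample × 2 ch = 276,600,000 bytes.
276,600,000 / 1,000,000 = 276.60 MB.

276.60 MB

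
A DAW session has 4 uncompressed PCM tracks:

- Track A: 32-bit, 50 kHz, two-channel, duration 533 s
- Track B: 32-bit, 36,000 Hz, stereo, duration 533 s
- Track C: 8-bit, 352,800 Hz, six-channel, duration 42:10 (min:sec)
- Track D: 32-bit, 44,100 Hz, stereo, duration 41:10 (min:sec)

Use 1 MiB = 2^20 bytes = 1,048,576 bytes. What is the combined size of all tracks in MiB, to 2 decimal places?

Track A: 50,000 × 533 × 4 × 2 = 213,200,000 bytes.
Track B: 36,000 × 533 × 4 × 2 = 153,504,000 bytes.
Track C: 42:10 (min:sec) = 2,530 s; 352,800 × 2,530 × 1 × 6 = 5,355,504,000 bytes.
Track D: 41:10 (min:sec) = 2,470 s; 44,100 × 2,470 × 4 × 2 = 871,416,000 bytes.
Total = 6,593,624,000 bytes = 6288.17 MiB.

6288.17 MiB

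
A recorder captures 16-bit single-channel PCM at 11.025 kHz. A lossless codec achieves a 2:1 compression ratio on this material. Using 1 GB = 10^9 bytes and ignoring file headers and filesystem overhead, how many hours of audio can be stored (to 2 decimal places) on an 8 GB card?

Uncompressed byte rate = 11,025 × 2 × 1 = 22,050 bytes/s.
After 2:1 compression, effective rate ≈ 11025 bytes/s.
Capacity = 8 × 1,000,000,000 = 8,000,000,000 bytes.
8,000,000,000 / effective rate ≈ 725623.58 s → 201.56 hours.

201.56 hours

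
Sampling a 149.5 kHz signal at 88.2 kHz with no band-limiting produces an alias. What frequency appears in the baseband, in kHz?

26.9 kHz

Nyquist = 88,200/2 = 44,100 Hz; 149,500 Hz exceeds it.
Alias = |149,500 − 2×88,200| = |149,500 − 176,400| = 26,900 Hz = 26.9 kHz.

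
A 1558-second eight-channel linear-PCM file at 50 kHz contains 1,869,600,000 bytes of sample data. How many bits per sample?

Bytes per sample = 1,869,600,000 / (50,000 × 1,558 × 8) = 1,869,600,000 / 623,200,000 = 3.
Bit depth = 3 × 8 = 24 bits.

24 bits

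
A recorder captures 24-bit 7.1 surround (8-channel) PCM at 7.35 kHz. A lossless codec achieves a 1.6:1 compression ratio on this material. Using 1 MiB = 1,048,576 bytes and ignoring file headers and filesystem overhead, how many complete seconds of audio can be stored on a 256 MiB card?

2,434 seconds

Uncompressed byte rate = 7,350 × 3 × 8 = 176,400 bytes/s.
After 1.6:1 compression, effective rate ≈ 110250 bytes/s.
Capacity = 256 × 1,048,576 = 268,435,456 bytes.
268,435,456 / effective rate ≈ 2434.79 s → 2,434 seconds.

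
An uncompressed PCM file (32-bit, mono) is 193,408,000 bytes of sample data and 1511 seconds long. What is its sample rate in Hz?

Bytes = sample_rate × seconds × bytes_per_sample × channels.
sample_rate = 193,408,000 / (1,511 × 4 × 1) = 193,408,000 / 6,044 = 32,000 Hz.

32,000 Hz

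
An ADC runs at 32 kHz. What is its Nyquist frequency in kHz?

Nyquist frequency = sample rate / 2 = 32,000 / 2 = 16 kHz.

16 kHz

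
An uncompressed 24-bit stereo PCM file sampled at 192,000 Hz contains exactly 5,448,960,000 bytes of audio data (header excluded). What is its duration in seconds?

Byte rate = 192,000 × 3 × 2 = 1,152,000 bytes/s.
Duration = 5,448,960,000 / 1,152,000 = 4,730 s.

4,730 seconds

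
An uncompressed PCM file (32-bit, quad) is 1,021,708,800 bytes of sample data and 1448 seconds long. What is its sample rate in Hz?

Bytes = sample_rate × seconds × bytes_per_sample × channels.
sample_rate = 1,021,708,800 / (1,448 × 4 × 4) = 1,021,708,800 / 23,168 = 44,100 Hz.

44,100 Hz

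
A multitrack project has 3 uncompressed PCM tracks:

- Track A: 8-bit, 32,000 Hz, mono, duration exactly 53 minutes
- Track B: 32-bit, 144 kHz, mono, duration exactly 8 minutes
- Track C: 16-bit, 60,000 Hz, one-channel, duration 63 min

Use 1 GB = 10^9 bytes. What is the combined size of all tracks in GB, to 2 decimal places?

Track A: exactly 53 minutes = 3,180 s; 32,000 × 3,180 × 1 × 1 = 101,760,000 bytes.
Track B: exactly 8 minutes = 480 s; 144,000 × 480 × 4 × 1 = 276,480,000 bytes.
Track C: 63 min = 3,780 s; 60,000 × 3,780 × 2 × 1 = 453,600,000 bytes.
Total = 831,840,000 bytes = 0.83 GB.

0.83 GB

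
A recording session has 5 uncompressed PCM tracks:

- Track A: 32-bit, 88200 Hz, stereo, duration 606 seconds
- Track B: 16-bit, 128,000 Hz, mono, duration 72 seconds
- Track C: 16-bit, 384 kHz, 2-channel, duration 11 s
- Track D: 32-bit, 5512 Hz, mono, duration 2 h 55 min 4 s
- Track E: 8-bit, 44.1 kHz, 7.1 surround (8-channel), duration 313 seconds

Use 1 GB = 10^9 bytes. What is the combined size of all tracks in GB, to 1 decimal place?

0.8 GB

Track A: 88,200 × 606 × 4 × 2 = 427,593,600 bytes.
Track B: 128,000 × 72 × 2 × 1 = 18,432,000 bytes.
Track C: 384,000 × 11 × 2 × 2 = 16,896,000 bytes.
Track D: 2 h 55 min 4 s = 10,504 s; 5,512 × 10,504 × 4 × 1 = 231,592,192 bytes.
Track E: 44,100 × 313 × 1 × 8 = 110,426,400 bytes.
Total = 804,940,192 bytes = 0.8 GB.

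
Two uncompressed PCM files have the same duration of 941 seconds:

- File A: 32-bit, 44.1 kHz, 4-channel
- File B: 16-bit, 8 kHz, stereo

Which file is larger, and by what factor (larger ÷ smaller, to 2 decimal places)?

File A: 44,100 × 4 × 4 = 705,600 bytes/s.
File B: 8,000 × 2 × 2 = 32,000 bytes/s.
File A is larger; ratio = 663,969,600 / 30,112,000 = 22.05.

File A, by a factor of 22.05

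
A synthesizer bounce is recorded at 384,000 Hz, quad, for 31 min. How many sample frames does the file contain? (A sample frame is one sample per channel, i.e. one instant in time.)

31 min = 1,860 s.
384,000 samples/s × 1,860 s = 714,240,000 frames.

714,240,000 sample frames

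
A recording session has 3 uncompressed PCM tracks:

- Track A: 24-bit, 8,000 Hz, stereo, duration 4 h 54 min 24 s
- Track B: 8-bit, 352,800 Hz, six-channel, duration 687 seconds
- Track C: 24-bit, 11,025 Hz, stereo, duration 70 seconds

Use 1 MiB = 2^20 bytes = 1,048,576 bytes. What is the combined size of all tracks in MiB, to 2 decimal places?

2199.88 MiB

Track A: 4 h 54 min 24 s = 17,664 s; 8,000 × 17,664 × 3 × 2 = 847,872,000 bytes.
Track B: 352,800 × 687 × 1 × 6 = 1,454,241,600 bytes.
Track C: 11,025 × 70 × 3 × 2 = 4,630,500 bytes.
Total = 2,306,744,100 bytes = 2199.88 MiB.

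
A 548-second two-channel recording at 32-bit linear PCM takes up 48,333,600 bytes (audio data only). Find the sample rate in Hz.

Bytes = sample_rate × seconds × bytes_per_sample × channels.
sample_rate = 48,333,600 / (548 × 4 × 2) = 48,333,600 / 4,384 = 11,025 Hz.

11,025 Hz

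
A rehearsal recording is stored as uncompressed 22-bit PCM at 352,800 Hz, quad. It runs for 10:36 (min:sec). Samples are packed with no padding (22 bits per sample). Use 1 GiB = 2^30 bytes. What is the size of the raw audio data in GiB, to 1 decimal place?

Duration = 10:36 (min:sec) = 636 s.
Bits = 352,800 × 636 × 22 × 4 = 19,745,510,400 bits = 2,468,188,800 bytes.
2,468,188,800 / 1,073,741,824 = 2.3 GiB.

2.3 GiB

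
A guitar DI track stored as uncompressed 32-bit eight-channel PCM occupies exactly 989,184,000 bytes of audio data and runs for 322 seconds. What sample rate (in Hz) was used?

96,000 Hz

Bytes = sample_rate × seconds × bytes_per_sample × channels.
sample_rate = 989,184,000 / (322 × 4 × 8) = 989,184,000 / 10,304 = 96,000 Hz.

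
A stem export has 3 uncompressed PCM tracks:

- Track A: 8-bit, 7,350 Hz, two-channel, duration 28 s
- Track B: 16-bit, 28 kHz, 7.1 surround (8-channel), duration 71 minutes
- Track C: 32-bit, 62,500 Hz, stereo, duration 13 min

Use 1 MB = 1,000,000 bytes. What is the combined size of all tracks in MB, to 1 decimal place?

2298.9 MB

Track A: 7,350 × 28 × 1 × 2 = 411,600 bytes.
Track B: 71 minutes = 4,260 s; 28,000 × 4,260 × 2 × 8 = 1,908,480,000 bytes.
Track C: 13 min = 780 s; 62,500 × 780 × 4 × 2 = 390,000,000 bytes.
Total = 2,298,891,600 bytes = 2298.9 MB.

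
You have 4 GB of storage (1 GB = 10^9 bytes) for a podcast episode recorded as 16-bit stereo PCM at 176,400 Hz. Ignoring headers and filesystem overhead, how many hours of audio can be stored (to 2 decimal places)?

Uncompressed byte rate = 176,400 × 2 × 2 = 705,600 bytes/s.
Capacity = 4 × 1,000,000,000 = 4,000,000,000 bytes.
4,000,000,000 / 705,600 ≈ 5668.93 s → 1.57 hours.

1.57 hours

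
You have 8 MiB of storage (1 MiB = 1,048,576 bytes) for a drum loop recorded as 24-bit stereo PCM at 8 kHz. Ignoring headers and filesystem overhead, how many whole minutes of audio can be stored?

2 minutes

Uncompressed byte rate = 8,000 × 3 × 2 = 48,000 bytes/s.
Capacity = 8 × 1,048,576 = 8,388,608 bytes.
8,388,608 / 48,000 ≈ 174.76 s → 2 minutes.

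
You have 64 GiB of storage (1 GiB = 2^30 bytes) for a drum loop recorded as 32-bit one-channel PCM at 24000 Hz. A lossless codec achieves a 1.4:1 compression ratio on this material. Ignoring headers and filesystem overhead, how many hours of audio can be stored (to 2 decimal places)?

Uncompressed byte rate = 24,000 × 4 × 1 = 96,000 bytes/s.
After 1.4:1 compression, effective rate ≈ 68571.43 bytes/s.
Capacity = 64 × 1,073,741,824 = 68,719,476,736 bytes.
68,719,476,736 / effective rate ≈ 1002159.04 s → 278.38 hours.

278.38 hours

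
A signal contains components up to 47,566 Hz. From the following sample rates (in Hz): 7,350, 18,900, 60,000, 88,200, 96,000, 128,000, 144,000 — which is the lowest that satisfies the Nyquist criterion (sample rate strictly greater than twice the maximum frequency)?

Need sample rate > 2 × 47,566 = 95,132 Hz.
Lowest listed rate above 95,132 Hz is 96,000 Hz.

96,000 Hz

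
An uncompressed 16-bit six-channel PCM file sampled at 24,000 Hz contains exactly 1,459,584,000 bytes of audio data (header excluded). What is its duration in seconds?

5,068 seconds

Byte rate = 24,000 × 2 × 6 = 288,000 bytes/s.
Duration = 1,459,584,000 / 288,000 = 5,068 s.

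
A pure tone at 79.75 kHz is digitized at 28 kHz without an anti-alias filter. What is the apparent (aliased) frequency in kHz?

4.25 kHz

Nyquist = 28,000/2 = 14,000 Hz; 79,750 Hz exceeds it.
Alias = |79,750 − 3×28,000| = |79,750 − 84,000| = 4,250 Hz = 4.25 kHz.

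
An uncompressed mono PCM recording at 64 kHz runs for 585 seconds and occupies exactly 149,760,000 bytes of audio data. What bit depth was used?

32 bits

Bytes per sample = 149,760,000 / (64,000 × 585 × 1) = 149,760,000 / 37,440,000 = 4.
Bit depth = 4 × 8 = 32 bits.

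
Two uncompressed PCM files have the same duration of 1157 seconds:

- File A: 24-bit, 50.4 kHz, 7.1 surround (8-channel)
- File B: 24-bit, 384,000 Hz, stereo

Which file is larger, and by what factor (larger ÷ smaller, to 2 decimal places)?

File A: 50,400 × 3 × 8 = 1,209,600 bytes/s.
File B: 384,000 × 3 × 2 = 2,304,000 bytes/s.
File B is larger; ratio = 2,665,728,000 / 1,399,507,200 = 1.90.

File B, by a factor of 1.90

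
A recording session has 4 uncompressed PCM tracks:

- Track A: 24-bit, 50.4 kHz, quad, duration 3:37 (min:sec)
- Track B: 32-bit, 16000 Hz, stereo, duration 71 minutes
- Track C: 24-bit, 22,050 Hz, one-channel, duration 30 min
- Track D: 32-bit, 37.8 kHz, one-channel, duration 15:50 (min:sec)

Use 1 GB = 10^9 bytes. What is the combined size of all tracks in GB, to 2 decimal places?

Track A: 3:37 (min:sec) = 217 s; 50,400 × 217 × 3 × 4 = 131,241,600 bytes.
Track B: 71 minutes = 4,260 s; 16,000 × 4,260 × 4 × 2 = 545,280,000 bytes.
Track C: 30 min = 1,800 s; 22,050 × 1,800 × 3 × 1 = 119,070,000 bytes.
Track D: 15:50 (min:sec) = 950 s; 37,800 × 950 × 4 × 1 = 143,640,000 bytes.
Total = 939,231,600 bytes = 0.94 GB.

0.94 GB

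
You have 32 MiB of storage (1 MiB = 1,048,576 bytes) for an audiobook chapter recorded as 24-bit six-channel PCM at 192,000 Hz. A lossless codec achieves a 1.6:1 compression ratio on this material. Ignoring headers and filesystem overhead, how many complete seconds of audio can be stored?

15 seconds

Uncompressed byte rate = 192,000 × 3 × 6 = 3,456,000 bytes/s.
After 1.6:1 compression, effective rate ≈ 2160000 bytes/s.
Capacity = 32 × 1,048,576 = 33,554,432 bytes.
33,554,432 / effective rate ≈ 15.53 s → 15 seconds.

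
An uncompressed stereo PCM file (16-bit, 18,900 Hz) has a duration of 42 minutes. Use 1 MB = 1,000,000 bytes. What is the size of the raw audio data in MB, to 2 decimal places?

Duration = 42 minutes = 2,520 s.
Bytes = 18,900 samples/s × 2,520 s × 2 bytes/sample × 2 ch = 190,512,000 bytes.
190,512,000 / 1,000,000 = 190.51 MB.

190.51 MB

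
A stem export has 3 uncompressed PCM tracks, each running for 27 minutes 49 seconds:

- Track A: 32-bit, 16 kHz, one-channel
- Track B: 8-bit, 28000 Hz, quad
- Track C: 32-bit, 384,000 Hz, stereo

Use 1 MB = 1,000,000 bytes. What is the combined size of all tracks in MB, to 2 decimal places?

27 minutes 49 seconds = 1,669 s.
Track A: 16,000 × 1,669 × 4 × 1 = 106,816,000 bytes.
Track B: 28,000 × 1,669 × 1 × 4 = 186,928,000 bytes.
Track C: 384,000 × 1,669 × 4 × 2 = 5,127,168,000 bytes.
Total = 5,420,912,000 bytes = 5420.91 MB.

5420.91 MB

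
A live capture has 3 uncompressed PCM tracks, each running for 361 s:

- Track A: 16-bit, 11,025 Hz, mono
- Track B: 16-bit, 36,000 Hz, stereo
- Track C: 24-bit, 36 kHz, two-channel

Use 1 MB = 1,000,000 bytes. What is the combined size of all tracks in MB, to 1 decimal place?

137.9 MB

Track A: 11,025 × 361 × 2 × 1 = 7,960,050 bytes.
Track B: 36,000 × 361 × 2 × 2 = 51,984,000 bytes.
Track C: 36,000 × 361 × 3 × 2 = 77,976,000 bytes.
Total = 137,920,050 bytes = 137.9 MB.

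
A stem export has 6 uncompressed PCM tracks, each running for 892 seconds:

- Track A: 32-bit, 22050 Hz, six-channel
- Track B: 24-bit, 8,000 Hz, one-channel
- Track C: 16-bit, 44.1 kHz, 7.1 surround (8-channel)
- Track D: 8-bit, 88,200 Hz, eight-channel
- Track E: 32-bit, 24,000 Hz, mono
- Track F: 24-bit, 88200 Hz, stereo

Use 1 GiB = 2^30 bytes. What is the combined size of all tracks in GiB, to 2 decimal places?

2.15 GiB

Track A: 22,050 × 892 × 4 × 6 = 472,046,400 bytes.
Track B: 8,000 × 892 × 3 × 1 = 21,408,000 bytes.
Track C: 44,100 × 892 × 2 × 8 = 629,395,200 bytes.
Track D: 88,200 × 892 × 1 × 8 = 629,395,200 bytes.
Track E: 24,000 × 892 × 4 × 1 = 85,632,000 bytes.
Track F: 88,200 × 892 × 3 × 2 = 472,046,400 bytes.
Total = 2,309,923,200 bytes = 2.15 GiB.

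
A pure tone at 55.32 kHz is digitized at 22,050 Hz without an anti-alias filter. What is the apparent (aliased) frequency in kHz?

10.83 kHz

Nyquist = 22,050/2 = 11,025 Hz; 55,320 Hz exceeds it.
Alias = |55,320 − 3×22,050| = |55,320 − 66,150| = 10,830 Hz = 10.83 kHz.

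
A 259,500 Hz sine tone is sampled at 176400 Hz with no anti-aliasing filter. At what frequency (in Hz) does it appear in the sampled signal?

83,100 Hz

Nyquist = 176,400/2 = 88,200 Hz; 259,500 Hz exceeds it.
Alias = |259,500 − 1×176,400| = |259,500 − 176,400| = 83,100 Hz.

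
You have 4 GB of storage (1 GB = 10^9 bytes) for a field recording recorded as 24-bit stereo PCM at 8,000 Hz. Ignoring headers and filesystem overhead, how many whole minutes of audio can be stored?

1,388 minutes

Uncompressed byte rate = 8,000 × 3 × 2 = 48,000 bytes/s.
Capacity = 4 × 1,000,000,000 = 4,000,000,000 bytes.
4,000,000,000 / 48,000 ≈ 83333.33 s → 1,388 minutes.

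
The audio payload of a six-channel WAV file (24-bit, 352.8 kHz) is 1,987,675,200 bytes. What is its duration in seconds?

Byte rate = 352,800 × 3 × 6 = 6,350,400 bytes/s.
Duration = 1,987,675,200 / 6,350,400 = 313 s.

313 seconds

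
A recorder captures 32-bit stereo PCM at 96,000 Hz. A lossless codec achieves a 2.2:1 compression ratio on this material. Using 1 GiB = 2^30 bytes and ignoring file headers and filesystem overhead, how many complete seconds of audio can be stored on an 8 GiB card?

Uncompressed byte rate = 96,000 × 4 × 2 = 768,000 bytes/s.
After 2.2:1 compression, effective rate ≈ 349090.91 bytes/s.
Capacity = 8 × 1,073,741,824 = 8,589,934,592 bytes.
8,589,934,592 / effective rate ≈ 24606.58 s → 24,606 seconds.

24,606 seconds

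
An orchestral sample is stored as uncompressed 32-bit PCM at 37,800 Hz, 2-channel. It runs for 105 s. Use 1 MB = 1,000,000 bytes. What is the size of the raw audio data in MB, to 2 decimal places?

31.75 MB

Bytes = 37,800 samples/s × 105 s × 4 bytes/sample × 2 ch = 31,752,000 bytes.
31,752,000 / 1,000,000 = 31.75 MB.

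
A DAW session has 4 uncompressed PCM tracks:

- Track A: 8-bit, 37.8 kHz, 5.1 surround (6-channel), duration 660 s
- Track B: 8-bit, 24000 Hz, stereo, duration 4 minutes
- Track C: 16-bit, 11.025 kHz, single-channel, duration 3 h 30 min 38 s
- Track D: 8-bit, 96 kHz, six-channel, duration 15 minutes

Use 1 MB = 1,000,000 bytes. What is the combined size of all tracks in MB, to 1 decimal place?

958.3 MB

Track A: 37,800 × 660 × 1 × 6 = 149,688,000 bytes.
Track B: 4 minutes = 240 s; 24,000 × 240 × 1 × 2 = 11,520,000 bytes.
Track C: 3 h 30 min 38 s = 12,638 s; 11,025 × 12,638 × 2 × 1 = 278,667,900 bytes.
Track D: 15 minutes = 900 s; 96,000 × 900 × 1 × 6 = 518,400,000 bytes.
Total = 958,275,900 bytes = 958.3 MB.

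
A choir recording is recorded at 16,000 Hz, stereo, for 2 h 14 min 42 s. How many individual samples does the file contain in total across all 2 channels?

258,624,000 samples

2 h 14 min 42 s = 8,082 s.
16,000 × 8,082 s × 2 ch = 258,624,000 samples.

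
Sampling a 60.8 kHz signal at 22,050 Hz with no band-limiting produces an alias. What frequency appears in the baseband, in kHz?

5.35 kHz

Nyquist = 22,050/2 = 11,025 Hz; 60,800 Hz exceeds it.
Alias = |60,800 − 3×22,050| = |60,800 − 66,150| = 5,350 Hz = 5.35 kHz.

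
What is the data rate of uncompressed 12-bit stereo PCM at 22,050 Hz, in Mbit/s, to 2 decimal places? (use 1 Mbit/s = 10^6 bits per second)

Bit rate = 22,050 × 12 × 2 = 529,200 bits/s.
= 0.53 Mbit/s.

0.53 Mbit/s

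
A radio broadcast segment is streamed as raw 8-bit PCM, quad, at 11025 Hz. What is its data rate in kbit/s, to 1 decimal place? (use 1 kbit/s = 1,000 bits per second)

352.8 kbit/s

Bit rate = 11,025 × 8 × 4 = 352,800 bits/s.
= 352.8 kbit/s.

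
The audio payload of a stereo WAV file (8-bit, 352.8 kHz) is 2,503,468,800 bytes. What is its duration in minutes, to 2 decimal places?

Byte rate = 352,800 × 1 × 2 = 705,600 bytes/s.
Duration = 2,503,468,800 / 705,600 = 3,548 s.
3,548 s / 60 = 59.13 minutes.

59.13 minutes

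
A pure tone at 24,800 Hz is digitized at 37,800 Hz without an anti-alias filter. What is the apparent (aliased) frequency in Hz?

13,000 Hz

Nyquist = 37,800/2 = 18,900 Hz; 24,800 Hz exceeds it.
Alias = |24,800 − 1×37,800| = |24,800 − 37,800| = 13,000 Hz.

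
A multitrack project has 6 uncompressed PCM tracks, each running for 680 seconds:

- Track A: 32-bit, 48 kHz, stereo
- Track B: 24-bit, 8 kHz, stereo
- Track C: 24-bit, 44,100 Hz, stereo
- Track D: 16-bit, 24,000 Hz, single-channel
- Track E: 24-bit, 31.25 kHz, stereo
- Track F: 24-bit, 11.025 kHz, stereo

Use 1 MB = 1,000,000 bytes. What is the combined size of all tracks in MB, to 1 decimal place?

678.8 MB

Track A: 48,000 × 680 × 4 × 2 = 261,120,000 bytes.
Track B: 8,000 × 680 × 3 × 2 = 32,640,000 bytes.
Track C: 44,100 × 680 × 3 × 2 = 179,928,000 bytes.
Track D: 24,000 × 680 × 2 × 1 = 32,640,000 bytes.
Track E: 31,250 × 680 × 3 × 2 = 127,500,000 bytes.
Track F: 11,025 × 680 × 3 × 2 = 44,982,000 bytes.
Total = 678,810,000 bytes = 678.8 MB.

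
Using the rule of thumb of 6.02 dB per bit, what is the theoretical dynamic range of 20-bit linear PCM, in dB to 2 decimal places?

120.40 dB

20 × 6.02 = 120.40 dB.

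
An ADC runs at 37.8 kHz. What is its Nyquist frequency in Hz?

18,900 Hz

Nyquist frequency = sample rate / 2 = 37,800 / 2 = 18,900 Hz.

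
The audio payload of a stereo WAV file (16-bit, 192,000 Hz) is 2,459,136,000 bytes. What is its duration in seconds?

3,202 seconds

Byte rate = 192,000 × 2 × 2 = 768,000 bytes/s.
Duration = 2,459,136,000 / 768,000 = 3,202 s.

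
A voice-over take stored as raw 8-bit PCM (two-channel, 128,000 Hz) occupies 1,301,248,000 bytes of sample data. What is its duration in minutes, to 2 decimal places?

Byte rate = 128,000 × 1 × 2 = 256,000 bytes/s.
Duration = 1,301,248,000 / 256,000 = 5,083 s.
5,083 s / 60 = 84.72 minutes.

84.72 minutes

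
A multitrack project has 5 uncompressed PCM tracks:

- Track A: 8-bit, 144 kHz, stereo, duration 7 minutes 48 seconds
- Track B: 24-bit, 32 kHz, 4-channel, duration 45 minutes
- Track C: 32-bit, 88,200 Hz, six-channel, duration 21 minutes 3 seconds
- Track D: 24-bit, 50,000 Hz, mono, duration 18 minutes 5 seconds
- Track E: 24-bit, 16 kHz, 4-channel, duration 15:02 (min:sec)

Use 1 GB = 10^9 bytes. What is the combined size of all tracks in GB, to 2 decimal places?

4.18 GB

Track A: 7 minutes 48 seconds = 468 s; 144,000 × 468 × 1 × 2 = 134,784,000 bytes.
Track B: 45 minutes = 2,700 s; 32,000 × 2,700 × 3 × 4 = 1,036,800,000 bytes.
Track C: 21 minutes 3 seconds = 1,263 s; 88,200 × 1,263 × 4 × 6 = 2,673,518,400 bytes.
Track D: 18 minutes 5 seconds = 1,085 s; 50,000 × 1,085 × 3 × 1 = 162,750,000 bytes.
Track E: 15:02 (min:sec) = 902 s; 16,000 × 902 × 3 × 4 = 173,184,000 bytes.
Total = 4,181,036,400 bytes = 4.18 GB.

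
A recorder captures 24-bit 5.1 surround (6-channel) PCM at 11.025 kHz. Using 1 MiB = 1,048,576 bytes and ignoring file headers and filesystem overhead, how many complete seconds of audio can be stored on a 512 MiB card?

2,705 seconds

Uncompressed byte rate = 11,025 × 3 × 6 = 198,450 bytes/s.
Capacity = 512 × 1,048,576 = 536,870,912 bytes.
536,870,912 / 198,450 ≈ 2705.32 s → 2,705 seconds.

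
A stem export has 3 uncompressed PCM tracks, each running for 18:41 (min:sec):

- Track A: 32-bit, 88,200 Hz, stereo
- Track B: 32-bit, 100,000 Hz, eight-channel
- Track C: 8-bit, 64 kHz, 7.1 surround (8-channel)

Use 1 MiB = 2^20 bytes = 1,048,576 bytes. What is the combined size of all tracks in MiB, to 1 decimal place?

18:41 (min:sec) = 1,121 s.
Track A: 88,200 × 1,121 × 4 × 2 = 790,977,600 bytes.
Track B: 100,000 × 1,121 × 4 × 8 = 3,587,200,000 bytes.
Track C: 64,000 × 1,121 × 1 × 8 = 573,952,000 bytes.
Total = 4,952,129,600 bytes = 4722.7 MiB.

4722.7 MiB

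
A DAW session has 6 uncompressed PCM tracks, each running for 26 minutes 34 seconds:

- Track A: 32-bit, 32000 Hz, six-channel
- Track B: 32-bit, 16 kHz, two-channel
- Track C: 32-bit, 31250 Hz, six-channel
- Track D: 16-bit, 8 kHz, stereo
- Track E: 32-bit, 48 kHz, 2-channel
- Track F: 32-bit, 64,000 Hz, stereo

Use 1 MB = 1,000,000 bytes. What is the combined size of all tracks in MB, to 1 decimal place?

4103.0 MB

26 minutes 34 seconds = 1,594 s.
Track A: 32,000 × 1,594 × 4 × 6 = 1,224,192,000 bytes.
Track B: 16,000 × 1,594 × 4 × 2 = 204,032,000 bytes.
Track C: 31,250 × 1,594 × 4 × 6 = 1,195,500,000 bytes.
Track D: 8,000 × 1,594 × 2 × 2 = 51,008,000 bytes.
Track E: 48,000 × 1,594 × 4 × 2 = 612,096,000 bytes.
Track F: 64,000 × 1,594 × 4 × 2 = 816,128,000 bytes.
Total = 4,102,956,000 bytes = 4103.0 MB.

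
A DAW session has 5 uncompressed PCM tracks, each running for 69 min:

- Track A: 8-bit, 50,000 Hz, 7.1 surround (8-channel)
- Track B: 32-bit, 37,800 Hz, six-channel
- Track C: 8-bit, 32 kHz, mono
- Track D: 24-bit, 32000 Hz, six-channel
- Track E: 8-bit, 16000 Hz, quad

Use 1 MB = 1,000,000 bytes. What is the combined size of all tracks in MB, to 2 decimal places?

69 min = 4,140 s.
Track A: 50,000 × 4,140 × 1 × 8 = 1,656,000,000 bytes.
Track B: 37,800 × 4,140 × 4 × 6 = 3,755,808,000 bytes.
Track C: 32,000 × 4,140 × 1 × 1 = 132,480,000 bytes.
Track D: 32,000 × 4,140 × 3 × 6 = 2,384,640,000 bytes.
Track E: 16,000 × 4,140 × 1 × 4 = 264,960,000 bytes.
Total = 8,193,888,000 bytes = 8193.89 MB.

8193.89 MB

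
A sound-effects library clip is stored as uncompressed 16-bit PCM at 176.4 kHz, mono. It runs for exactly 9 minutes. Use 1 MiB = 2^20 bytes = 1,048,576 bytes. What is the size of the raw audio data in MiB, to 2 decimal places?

181.69 MiB

Duration = exactly 9 minutes = 540 s.
Bytes = 176,400 samples/s × 540 s × 2 bytes/sample × 1 ch = 190,512,000 bytes.
190,512,000 / 1,048,576 = 181.69 MiB.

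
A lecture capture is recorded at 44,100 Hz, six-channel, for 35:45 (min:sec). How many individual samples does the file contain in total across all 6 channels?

35:45 (min:sec) = 2,145 s.
44,100 × 2,145 s × 6 ch = 567,567,000 samples.

567,567,000 samples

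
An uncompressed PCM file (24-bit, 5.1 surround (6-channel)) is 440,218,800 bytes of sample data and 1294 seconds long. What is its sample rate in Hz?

18,900 Hz

Bytes = sample_rate × seconds × bytes_per_sample × channels.
sample_rate = 440,218,800 / (1,294 × 3 × 6) = 440,218,800 / 23,292 = 18,900 Hz.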